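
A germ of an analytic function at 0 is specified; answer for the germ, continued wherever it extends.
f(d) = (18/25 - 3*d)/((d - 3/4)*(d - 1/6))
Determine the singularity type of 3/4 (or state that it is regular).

The point is a pole of order 1.

The denominator factor d - 3/4 vanishes at 3/4 and appears to the power 1; the numerator there equals -153/100, nonzero, and no other factor vanishes.
Hence a pole whose order is the multiplicity, 1.


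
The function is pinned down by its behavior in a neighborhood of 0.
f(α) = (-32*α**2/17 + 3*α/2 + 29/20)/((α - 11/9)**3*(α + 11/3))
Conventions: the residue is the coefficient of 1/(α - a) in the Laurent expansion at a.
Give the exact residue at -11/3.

The residue is 7276473/28962560.

At the order-1 pole -11/3 set g(α) = (α - (-11/3))*f(α) = (-32*α**2/17 + 3*α/2 + 29/20)/(α - 11/9)**3.
Simple pole: residue = g(a) at a = -11/3, which is 7276473/28962560.


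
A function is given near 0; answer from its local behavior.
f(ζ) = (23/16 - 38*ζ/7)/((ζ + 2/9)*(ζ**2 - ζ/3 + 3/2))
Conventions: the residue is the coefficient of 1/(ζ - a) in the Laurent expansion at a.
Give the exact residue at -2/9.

The residue is 23985/14728.

At the order-1 pole -2/9 set g(ζ) = (ζ - (-2/9))*f(ζ) = (23/16 - 38*ζ/7)/(ζ**2 - ζ/3 + 3/2).
Simple pole: residue = g(a) at a = -2/9, which is 23985/14728.


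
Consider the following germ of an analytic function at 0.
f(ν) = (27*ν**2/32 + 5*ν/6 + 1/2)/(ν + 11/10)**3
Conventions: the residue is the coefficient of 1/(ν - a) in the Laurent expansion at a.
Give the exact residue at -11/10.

The residue is 27/32.

At the order-3 pole -11/10 set g(ν) = (ν - (-11/10))^3*f(ν) = 27*ν**2/32 + 5*ν/6 + 1/2.
Order-3 pole: residue = g''(a)/2; g''(-11/10) = 27/16, so the residue is 27/32.


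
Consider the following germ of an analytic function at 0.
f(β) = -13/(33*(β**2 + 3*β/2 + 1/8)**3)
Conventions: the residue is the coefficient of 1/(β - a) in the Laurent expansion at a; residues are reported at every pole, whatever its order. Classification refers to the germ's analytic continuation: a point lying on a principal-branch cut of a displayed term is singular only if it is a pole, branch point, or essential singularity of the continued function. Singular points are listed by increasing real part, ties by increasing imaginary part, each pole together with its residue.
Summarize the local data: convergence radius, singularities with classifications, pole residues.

Denominator factor (β**2 + 3*β/2 + 1/8)^3: discriminant 7/4, real irrational roots -3/4 + (1/4)*sqrt(7) and -3/4 - (1/4)*sqrt(7); poles of order 3, moduli 3/4 - (1/4)*sqrt(7) and 3/4 + (1/4)*sqrt(7).
The radius of convergence is the smallest modulus among the singular points: 3/4 - (1/4)*sqrt(7).
The factor β**2 + 3*β/2 + 1/8 splits as (β - a)(β - a') with a = -3/4 - (1/4)*sqrt(7), a' = -3/4 + (1/4)*sqrt(7). At the order-3 pole a set g(β) = (β - a)^3*f(β) = [-13/33] / (β - a')^3.
Order-3 pole: residue = g''(a)/2; g''(-3/4 - (1/4)*sqrt(7)) = (1664/3773)*sqrt(7), so the residue is (832/3773)*sqrt(7).
The factor β**2 + 3*β/2 + 1/8 splits as (β - a)(β - a') with a = -3/4 + (1/4)*sqrt(7), a' = -3/4 - (1/4)*sqrt(7). At the order-3 pole a set g(β) = (β - a)^3*f(β) = [-13/33] / (β - a')^3.
Order-3 pole: residue = g''(a)/2; g''(-3/4 + (1/4)*sqrt(7)) = -(1664/3773)*sqrt(7), so the residue is -(832/3773)*sqrt(7).
List the singular points by increasing real part (a conjugate pair: the negative imaginary part first).

Radius of convergence at 0: 3/4 - (1/4)*sqrt(7).
At -3/4 - (1/4)*sqrt(7): a pole of order 3; residue (832/3773)*sqrt(7).
At -3/4 + (1/4)*sqrt(7): a pole of order 3; residue -(832/3773)*sqrt(7).


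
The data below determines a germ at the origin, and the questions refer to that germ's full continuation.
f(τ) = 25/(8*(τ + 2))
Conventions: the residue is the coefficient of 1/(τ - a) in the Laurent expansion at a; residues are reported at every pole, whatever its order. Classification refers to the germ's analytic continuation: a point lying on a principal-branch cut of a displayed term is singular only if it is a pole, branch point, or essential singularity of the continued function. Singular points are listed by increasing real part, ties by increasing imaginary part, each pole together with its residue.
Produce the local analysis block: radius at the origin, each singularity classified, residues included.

Radius of convergence at 0: 2.
At -2: a pole of order 1; residue 25/8.

Denominator factor (τ + 2): pole of order 1 at -2, modulus 2.
The radius of convergence is the smallest modulus among the singular points: 2.
At the order-1 pole -2 set g(τ) = (τ - (-2))*f(τ) = 25/8.
Simple pole: residue = g(a) at a = -2, which is 25/8.


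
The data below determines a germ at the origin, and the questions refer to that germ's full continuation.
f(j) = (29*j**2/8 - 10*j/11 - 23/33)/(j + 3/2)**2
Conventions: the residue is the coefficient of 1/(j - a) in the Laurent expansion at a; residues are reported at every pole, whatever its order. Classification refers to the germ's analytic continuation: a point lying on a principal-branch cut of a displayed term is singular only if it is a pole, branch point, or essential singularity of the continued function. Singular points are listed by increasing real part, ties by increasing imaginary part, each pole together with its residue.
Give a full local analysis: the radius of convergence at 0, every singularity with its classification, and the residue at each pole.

Radius of convergence at 0: 3/2.
At -3/2: a pole of order 2; residue -1037/88.

Denominator factor (j + 3/2)^2: pole of order 2 at -3/2, modulus 3/2.
The radius of convergence is the smallest modulus among the singular points: 3/2.
At the order-2 pole -3/2 set g(j) = (j - (-3/2))^2*f(j) = 29*j**2/8 - 10*j/11 - 23/33.
Order-2 pole: residue = g'(a); g'(-3/2) = -1037/88, so the residue is -1037/88.


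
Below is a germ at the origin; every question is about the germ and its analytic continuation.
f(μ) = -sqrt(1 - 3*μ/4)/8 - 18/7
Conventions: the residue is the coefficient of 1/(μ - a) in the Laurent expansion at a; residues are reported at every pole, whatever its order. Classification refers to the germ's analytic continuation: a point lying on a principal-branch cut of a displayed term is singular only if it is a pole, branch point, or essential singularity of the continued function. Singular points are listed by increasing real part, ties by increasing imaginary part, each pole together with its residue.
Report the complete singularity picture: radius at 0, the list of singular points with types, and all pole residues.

Radius of convergence at 0: 4/3.
At 4/3: an algebraic (square-root) branch point.

Branch term (-1/8)*sqrt(1 - μ/(4/3)): its argument vanishes at μ = 4/3, a square-root branch point, modulus 4/3.
The radius of convergence is the smallest modulus among the singular points: 4/3.


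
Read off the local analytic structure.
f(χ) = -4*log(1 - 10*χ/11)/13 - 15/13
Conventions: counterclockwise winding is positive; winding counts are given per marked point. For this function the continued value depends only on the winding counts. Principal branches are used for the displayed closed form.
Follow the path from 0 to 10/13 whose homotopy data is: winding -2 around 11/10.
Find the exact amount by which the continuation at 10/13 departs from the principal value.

Continued minus principal equals (16/13)*pi*i.

The rational part is single-valued and drops out of the difference; each branch term changes only by its own monodromy.
(-4/13)*log(1 - χ/(11/10)): each positive loop around 11/10 adds 2*pi*i to the log, so winding -2 contributes (-4/13)*(-2)*2*pi*i = (16/13)*pi*i.
Summing the contributions at χ = 10/13 gives (16/13)*pi*i.


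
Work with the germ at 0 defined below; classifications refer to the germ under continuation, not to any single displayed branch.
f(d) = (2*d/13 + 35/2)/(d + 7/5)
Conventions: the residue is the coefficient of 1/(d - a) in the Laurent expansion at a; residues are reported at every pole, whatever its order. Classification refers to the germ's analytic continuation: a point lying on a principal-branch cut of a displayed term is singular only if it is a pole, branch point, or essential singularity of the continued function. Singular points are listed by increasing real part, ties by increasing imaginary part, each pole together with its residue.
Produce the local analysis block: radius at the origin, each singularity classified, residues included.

Radius of convergence at 0: 7/5.
At -7/5: a pole of order 1; residue 2247/130.

Denominator factor (d + 7/5): pole of order 1 at -7/5, modulus 7/5.
The radius of convergence is the smallest modulus among the singular points: 7/5.
At the order-1 pole -7/5 set g(d) = (d - (-7/5))*f(d) = 2*d/13 + 35/2.
Simple pole: residue = g(a) at a = -7/5, which is 2247/130.


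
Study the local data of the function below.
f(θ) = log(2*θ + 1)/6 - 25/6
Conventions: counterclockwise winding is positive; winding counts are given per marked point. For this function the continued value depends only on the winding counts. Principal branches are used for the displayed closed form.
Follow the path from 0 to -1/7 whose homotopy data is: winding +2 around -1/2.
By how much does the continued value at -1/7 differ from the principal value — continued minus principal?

The rational part is single-valued and drops out of the difference; each branch term changes only by its own monodromy.
(1/6)*log(1 - θ/(-1/2)): each positive loop around -1/2 adds 2*pi*i to the log, so winding +2 contributes (1/6)*(2)*2*pi*i = (2/3)*pi*i.
Summing the contributions at θ = -1/7 gives (2/3)*pi*i.

Continued minus principal equals (2/3)*pi*i.


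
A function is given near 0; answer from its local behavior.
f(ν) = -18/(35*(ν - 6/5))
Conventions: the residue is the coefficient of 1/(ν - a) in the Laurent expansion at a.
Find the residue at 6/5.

The residue is -18/35.

At the order-1 pole 6/5 set g(ν) = (ν - (6/5))*f(ν) = -18/35.
Simple pole: residue = g(a) at a = 6/5, which is -18/35.


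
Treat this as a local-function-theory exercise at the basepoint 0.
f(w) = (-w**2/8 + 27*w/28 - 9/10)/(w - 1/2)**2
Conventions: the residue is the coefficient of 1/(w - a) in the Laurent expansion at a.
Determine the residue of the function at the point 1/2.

The residue is 47/56.

At the order-2 pole 1/2 set g(w) = (w - (1/2))^2*f(w) = -w**2/8 + 27*w/28 - 9/10.
Order-2 pole: residue = g'(a); g'(1/2) = 47/56, so the residue is 47/56.


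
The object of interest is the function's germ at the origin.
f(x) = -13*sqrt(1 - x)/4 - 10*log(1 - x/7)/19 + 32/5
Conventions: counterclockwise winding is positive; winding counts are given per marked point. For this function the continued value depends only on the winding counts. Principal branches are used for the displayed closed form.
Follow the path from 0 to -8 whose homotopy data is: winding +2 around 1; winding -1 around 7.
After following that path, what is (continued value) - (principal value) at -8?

The rational part is single-valued and drops out of the difference; each branch term changes only by its own monodromy.
(-10/19)*log(1 - x/(7)): each positive loop around 7 adds 2*pi*i to the log, so winding -1 contributes (-10/19)*(-1)*2*pi*i = (20/19)*pi*i.
(-13/4)*sqrt(1 - x/(1)): winding +2 is even, the square root returns to the same sheet, contribution 0.
Summing the contributions at x = -8 gives (20/19)*pi*i.

Continued minus principal equals (20/19)*pi*i.


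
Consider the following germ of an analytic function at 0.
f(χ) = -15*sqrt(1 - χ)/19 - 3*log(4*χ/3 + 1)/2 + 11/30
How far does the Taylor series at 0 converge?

Branch term (-15/19)*sqrt(1 - χ/(1)): its argument vanishes at χ = 1, a square-root branch point, modulus 1.
Branch term (-3/2)*log(1 - χ/(-3/4)): its argument vanishes at χ = -3/4, a logarithmic branch point, modulus 3/4.
The radius of convergence is the smallest modulus among the singular points: 3/4.

The radius of convergence is 3/4.


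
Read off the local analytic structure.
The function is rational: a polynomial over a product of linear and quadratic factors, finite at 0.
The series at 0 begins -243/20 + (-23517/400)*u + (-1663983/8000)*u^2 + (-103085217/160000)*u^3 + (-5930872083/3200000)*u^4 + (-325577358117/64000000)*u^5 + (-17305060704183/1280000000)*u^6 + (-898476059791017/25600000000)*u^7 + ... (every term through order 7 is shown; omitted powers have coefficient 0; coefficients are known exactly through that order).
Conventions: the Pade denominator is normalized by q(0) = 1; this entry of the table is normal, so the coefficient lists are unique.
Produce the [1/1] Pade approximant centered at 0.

Taylor coefficients needed (read off): a_0 = -243/20, a_1 = -23517/400, a_2 = -1663983/8000.
Write the denominator as Q(u) = 1 + q1*u. Requiring Q*f - P = O(u^3) with deg P <= 1 kills the coefficients of u^2..u^2 in Q*f:
  u^2: a_2 + q1*a_1 = 0, i.e. -1663983/8000 + (-23517/400)*q1 = 0.
Solving this linear system: q1 = -61629/17420.
The numerator is Q*f truncated at degree 1: P0 = a_0 = -243/20; P1 = a_1 + q1*a_0 = -275373/17420.

The Pade approximant has numerator coefficients [-243/20, -275373/17420]; denominator coefficients [1, -61629/17420].


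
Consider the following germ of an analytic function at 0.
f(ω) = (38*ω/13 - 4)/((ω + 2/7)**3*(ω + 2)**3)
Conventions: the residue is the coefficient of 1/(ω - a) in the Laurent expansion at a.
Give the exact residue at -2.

The residue is 400967/134784.

At the order-3 pole -2 set g(ω) = (ω - (-2))^3*f(ω) = (38*ω/13 - 4)/(ω + 2/7)**3.
Order-3 pole: residue = g''(a)/2; g''(-2) = 400967/67392, so the residue is 400967/134784.


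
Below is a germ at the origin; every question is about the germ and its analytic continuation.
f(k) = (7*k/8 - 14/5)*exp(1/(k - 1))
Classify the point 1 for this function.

The exponent 1/(k - (1)) has a pole at 1, so exp(1/(k - (1))) takes every nonzero value near it: an essential singularity (not a pole of any order).

The point is an essential singularity.


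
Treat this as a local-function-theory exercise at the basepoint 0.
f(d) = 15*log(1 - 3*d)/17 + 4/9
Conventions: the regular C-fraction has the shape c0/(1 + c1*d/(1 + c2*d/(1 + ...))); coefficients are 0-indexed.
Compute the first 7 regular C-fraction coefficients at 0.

Taylor coefficients (expand at 0): a_0 = 4/9, a_1 = -45/17, a_2 = -135/34, a_3 = -135/17, a_4 = -1215/68, a_5 = -729/17, a_6 = -3645/34.
c0 = a_0 = 4/9. Peel one level at a time: if S = 1 + c*d/S' with S'(0) = 1, then c is the d-coefficient of S and S' = c*d/(S - 1).
S_1 = c0/f = 1 + (405/68)*d + (205335/4624)*d^2 + ...; c1 = 405/68.
S_2 = c1*d/(S_1 - 1) = 1 + (-507/68)*d + (-3/4)*d^2 + ...; c2 = -507/68.
S_3 = c2*d/(S_2 - 1) = 1 + (-17/169)*d + (-8041/57122)*d^2 + ...; c3 = -17/169.
S_4 = c3*d/(S_3 - 1) = 1 + (-473/338)*d + (-3/5)*d^2 + ...; c4 = -473/338.
S_5 = c4*d/(S_4 - 1) = 1 + (-1014/2365)*d + (-2568969/5593225)*d^2 + ...; c5 = -1014/2365.
S_6 = c5*d/(S_5 - 1) = 1 + (-5067/4730)*d + ...; c6 = -5067/4730.

The regular C-fraction coefficients are [4/9, 405/68, -507/68, -17/169, -473/338, -1014/2365, -5067/4730].


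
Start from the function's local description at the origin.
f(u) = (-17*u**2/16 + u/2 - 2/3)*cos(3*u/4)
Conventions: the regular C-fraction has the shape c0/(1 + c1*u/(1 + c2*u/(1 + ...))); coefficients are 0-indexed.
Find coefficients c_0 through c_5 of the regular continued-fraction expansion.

Taylor coefficients (expand at 0): a_0 = -2/3, a_1 = 1/2, a_2 = -7/8, a_3 = -9/64, a_4 = 297/1024, a_5 = 27/4096.
c0 = a_0 = -2/3. Peel one level at a time: if S = 1 + c*u/S' with S'(0) = 1, then c is the u-coefficient of S and S' = c*u/(S - 1).
S_1 = c0/f = 1 + (3/4)*u + (-3/4)*u^2 + ...; c1 = 3/4.
S_2 = c1*u/(S_1 - 1) = 1 + (1)*u + (107/32)*u^2 + ...; c2 = 1.
S_3 = c2*u/(S_2 - 1) = 1 + (-107/32)*u + (5547/1024)*u^2 + ...; c3 = -107/32.
S_4 = c3*u/(S_3 - 1) = 1 + (5547/3424)*u + (-55755/2930944)*u^2 + ...; c4 = 5547/3424.
S_5 = c4*u/(S_4 - 1) = 1 + (18585/1582744)*u + ...; c5 = 18585/1582744.

The regular C-fraction coefficients are [-2/3, 3/4, 1, -107/32, 5547/3424, 18585/1582744].


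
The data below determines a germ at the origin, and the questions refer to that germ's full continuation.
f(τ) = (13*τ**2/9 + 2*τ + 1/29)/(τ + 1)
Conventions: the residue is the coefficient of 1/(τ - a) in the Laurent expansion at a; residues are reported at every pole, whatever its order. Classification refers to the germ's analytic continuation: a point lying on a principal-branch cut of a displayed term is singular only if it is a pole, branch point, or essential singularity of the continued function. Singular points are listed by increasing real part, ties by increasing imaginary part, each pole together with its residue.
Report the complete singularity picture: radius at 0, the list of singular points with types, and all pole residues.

Denominator factor (τ + 1): pole of order 1 at -1, modulus 1.
The radius of convergence is the smallest modulus among the singular points: 1.
At the order-1 pole -1 set g(τ) = (τ - (-1))*f(τ) = 13*τ**2/9 + 2*τ + 1/29.
Simple pole: residue = g(a) at a = -1, which is -136/261.

Radius of convergence at 0: 1.
At -1: a pole of order 1; residue -136/261.


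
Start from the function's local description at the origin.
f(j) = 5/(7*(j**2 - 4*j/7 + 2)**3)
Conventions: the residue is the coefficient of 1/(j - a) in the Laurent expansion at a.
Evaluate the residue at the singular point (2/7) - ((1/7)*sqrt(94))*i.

The residue is ((36015/13289344)*sqrt(94))*i.

The factor j**2 - 4*j/7 + 2 splits as (j - a)(j - a') with a = (2/7) - ((1/7)*sqrt(94))*i, a' = (2/7) + ((1/7)*sqrt(94))*i. At the order-3 pole a set g(j) = (j - a)^3*f(j) = [5/7] / (j - a')^3.
Order-3 pole: residue = g''(a)/2; g''((2/7) - ((1/7)*sqrt(94))*i) = ((36015/6644672)*sqrt(94))*i, so the residue is ((36015/13289344)*sqrt(94))*i.


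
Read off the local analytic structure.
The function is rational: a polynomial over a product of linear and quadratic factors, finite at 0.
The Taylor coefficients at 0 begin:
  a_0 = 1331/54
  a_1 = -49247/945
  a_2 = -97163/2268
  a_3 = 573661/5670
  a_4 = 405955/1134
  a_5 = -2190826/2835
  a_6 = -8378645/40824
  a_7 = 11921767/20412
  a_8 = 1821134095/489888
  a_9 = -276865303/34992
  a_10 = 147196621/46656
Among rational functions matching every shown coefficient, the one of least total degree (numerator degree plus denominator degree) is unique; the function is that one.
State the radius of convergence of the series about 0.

No rational of total degree below 9 reproduces all 11 coefficients; solving the [2/7] Pade equations on them gives f(β) = (-14*β**2/15 - 8*β/35 + 2)/((β + 1/2)*(β**2 + 6/11)**3), whose expansion matches every shown term.
Denominator factor (β**2 + 6/11)^3: discriminant -24/11, complex-conjugate roots ((1/11)*sqrt(66))*i and -((1/11)*sqrt(66))*i; poles of order 3, moduli (1/11)*sqrt(66) and (1/11)*sqrt(66).
Denominator factor (β + 1/2): pole of order 1 at -1/2, modulus 1/2.
The radius of convergence is the smallest modulus among the singular points: 1/2.

The radius of convergence is 1/2.


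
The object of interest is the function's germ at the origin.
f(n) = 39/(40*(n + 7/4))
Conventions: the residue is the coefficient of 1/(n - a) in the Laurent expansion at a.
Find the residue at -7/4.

At the order-1 pole -7/4 set g(n) = (n - (-7/4))*f(n) = 39/40.
Simple pole: residue = g(a) at a = -7/4, which is 39/40.

The residue is 39/40.


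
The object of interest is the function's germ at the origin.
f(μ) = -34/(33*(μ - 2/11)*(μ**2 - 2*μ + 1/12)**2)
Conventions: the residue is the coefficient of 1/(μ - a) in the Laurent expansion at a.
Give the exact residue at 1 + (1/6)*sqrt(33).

The residue is 1086096/128881 - (22186224/15594601)*sqrt(33).

The factor μ**2 - 2*μ + 1/12 splits as (μ - a)(μ - a') with a = 1 + (1/6)*sqrt(33), a' = 1 - (1/6)*sqrt(33). At the order-2 pole a set g(μ) = (μ - a)^2*f(μ) = [-34/(33*(μ - 2/11))] / (μ - a')^2.
Order-2 pole: residue = g'(a); g'(1 + (1/6)*sqrt(33)) = 1086096/128881 - (22186224/15594601)*sqrt(33), so the residue is 1086096/128881 - (22186224/15594601)*sqrt(33).


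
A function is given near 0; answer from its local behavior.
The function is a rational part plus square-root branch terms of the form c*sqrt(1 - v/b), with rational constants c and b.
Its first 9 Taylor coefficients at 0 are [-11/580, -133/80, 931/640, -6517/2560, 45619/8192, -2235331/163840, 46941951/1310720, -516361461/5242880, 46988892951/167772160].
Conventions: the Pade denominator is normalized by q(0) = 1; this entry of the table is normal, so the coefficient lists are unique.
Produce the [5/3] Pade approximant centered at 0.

Taylor coefficients needed (read off): a_0 = -11/580, a_1 = -133/80, a_2 = 931/640, a_3 = -6517/2560, a_4 = 45619/8192, a_5 = -2235331/163840, a_6 = 46941951/1310720, a_7 = -516361461/5242880, a_8 = 46988892951/167772160.
Write the denominator as Q(v) = 1 + q1*v + q2*v^2 + q3*v^3. Requiring Q*f - P = O(v^9) with deg P <= 5 kills the coefficients of v^6..v^8 in Q*f:
  v^6: a_6 + q1*a_5 + q2*a_4 + q3*a_3 = 0, i.e. 46941951/1310720 + (-2235331/163840)*q1 + (45619/8192)*q2 + (-6517/2560)*q3 = 0.
  v^7: a_7 + q1*a_6 + q2*a_5 + q3*a_4 = 0, i.e. -516361461/5242880 + (46941951/1310720)*q1 + (-2235331/163840)*q2 + (45619/8192)*q3 = 0.
  v^8: a_8 + q1*a_7 + q2*a_6 + q3*a_5 = 0, i.e. 46988892951/167772160 + (-516361461/5242880)*q1 + (46941951/1310720)*q2 + (-2235331/163840)*q3 = 0.
Solving this linear system: q1 = 189/32, q2 = 1323/128, q3 = 5145/1024.
The numerator is Q*f truncated at degree 5: P0 = a_0 = -11/580; P1 = a_1 + q1*a_0 = -6587/3712; P2 = a_2 + q1*a_1 + q2*a_0 = -63553/7424; P3 = a_3 + q1*a_2 + q2*a_1 + q3*a_0 = -667135/59392; P4 = a_4 + q1*a_3 + q2*a_2 + q3*a_1 = -45619/16384; P5 = a_5 + q1*a_4 + q2*a_3 + q3*a_2 = 319333/1310720.

The Pade approximant has numerator coefficients [-11/580, -6587/3712, -63553/7424, -667135/59392, -45619/16384, 319333/1310720]; denominator coefficients [1, 189/32, 1323/128, 5145/1024].


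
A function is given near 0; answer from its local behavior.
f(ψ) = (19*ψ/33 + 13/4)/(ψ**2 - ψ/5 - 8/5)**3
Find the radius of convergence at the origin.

The radius of convergence is -1/10 + (1/10)*sqrt(161).

Denominator factor (ψ**2 - ψ/5 - 8/5)^3: discriminant 161/25, real irrational roots 1/10 + (1/10)*sqrt(161) and 1/10 - (1/10)*sqrt(161); poles of order 3, moduli 1/10 + (1/10)*sqrt(161) and -1/10 + (1/10)*sqrt(161).
The radius of convergence is the smallest modulus among the singular points: -1/10 + (1/10)*sqrt(161).


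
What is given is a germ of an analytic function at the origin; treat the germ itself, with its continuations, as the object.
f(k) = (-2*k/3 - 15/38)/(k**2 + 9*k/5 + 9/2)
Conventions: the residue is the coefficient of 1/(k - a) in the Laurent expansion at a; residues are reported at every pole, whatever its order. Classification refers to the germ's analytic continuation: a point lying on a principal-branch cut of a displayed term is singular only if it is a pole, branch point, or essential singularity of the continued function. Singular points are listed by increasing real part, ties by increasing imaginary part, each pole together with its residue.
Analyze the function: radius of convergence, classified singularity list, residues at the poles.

Denominator factor (k**2 + 9*k/5 + 9/2): discriminant -369/25, complex-conjugate roots (-9/10) + ((3/10)*sqrt(41))*i and (-9/10) - ((3/10)*sqrt(41))*i; poles of order 1, moduli (3/2)*sqrt(2) and (3/2)*sqrt(2).
The radius of convergence is the smallest modulus among the singular points: (3/2)*sqrt(2).
The factor k**2 + 9*k/5 + 9/2 splits as (k - a)(k - a') with a = (-9/10) - ((3/10)*sqrt(41))*i, a' = (-9/10) + ((3/10)*sqrt(41))*i. At the order-1 pole a set g(k) = (k - a)*f(k) = [-2*k/3 - 15/38] / (k - a').
Simple pole: residue = g(a) at a = (-9/10) - ((3/10)*sqrt(41))*i, which is (-1/3) + ((13/1558)*sqrt(41))*i.
The factor k**2 + 9*k/5 + 9/2 splits as (k - a)(k - a') with a = (-9/10) + ((3/10)*sqrt(41))*i, a' = (-9/10) - ((3/10)*sqrt(41))*i. At the order-1 pole a set g(k) = (k - a)*f(k) = [-2*k/3 - 15/38] / (k - a').
Simple pole: residue = g(a) at a = (-9/10) + ((3/10)*sqrt(41))*i, which is (-1/3) - ((13/1558)*sqrt(41))*i.
List the singular points by increasing real part (a conjugate pair: the negative imaginary part first).

Radius of convergence at 0: (3/2)*sqrt(2).
At (-9/10) - ((3/10)*sqrt(41))*i: a pole of order 1; residue (-1/3) + ((13/1558)*sqrt(41))*i.
At (-9/10) + ((3/10)*sqrt(41))*i: a pole of order 1; residue (-1/3) - ((13/1558)*sqrt(41))*i.


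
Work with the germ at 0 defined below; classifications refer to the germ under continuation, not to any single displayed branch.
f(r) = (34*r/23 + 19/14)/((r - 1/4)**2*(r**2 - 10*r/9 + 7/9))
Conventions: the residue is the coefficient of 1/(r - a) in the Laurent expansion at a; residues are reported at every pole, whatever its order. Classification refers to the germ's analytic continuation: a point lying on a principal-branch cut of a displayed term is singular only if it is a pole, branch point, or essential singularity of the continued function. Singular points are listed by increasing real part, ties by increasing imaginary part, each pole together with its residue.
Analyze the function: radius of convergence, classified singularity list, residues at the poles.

Radius of convergence at 0: 1/4.
At 1/4: a pole of order 2; residue 699872/117369.
At (5/9) - ((1/9)*sqrt(38))*i: a pole of order 1; residue (-349936/117369) - ((329486/2230011)*sqrt(38))*i.
At (5/9) + ((1/9)*sqrt(38))*i: a pole of order 1; residue (-349936/117369) + ((329486/2230011)*sqrt(38))*i.


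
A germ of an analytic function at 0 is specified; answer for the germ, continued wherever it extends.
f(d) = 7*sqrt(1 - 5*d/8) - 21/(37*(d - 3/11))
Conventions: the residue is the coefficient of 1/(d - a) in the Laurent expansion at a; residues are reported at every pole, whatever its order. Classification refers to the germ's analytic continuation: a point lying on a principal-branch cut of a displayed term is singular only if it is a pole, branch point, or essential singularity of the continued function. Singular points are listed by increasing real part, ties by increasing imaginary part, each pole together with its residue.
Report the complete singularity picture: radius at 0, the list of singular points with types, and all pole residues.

Radius of convergence at 0: 3/11.
At 3/11: a pole of order 1; residue -21/37.
At 8/5: an algebraic (square-root) branch point.

Denominator factor (d - 3/11): pole of order 1 at 3/11, modulus 3/11.
Branch term (7)*sqrt(1 - d/(8/5)): its argument vanishes at d = 8/5, a square-root branch point, modulus 8/5.
The radius of convergence is the smallest modulus among the singular points: 3/11.
The branch term is analytic at 3/11 and contributes nothing to the residue; only the rational part matters.
At the order-1 pole 3/11 set g(d) = (d - (3/11))*(rational part) = -21/37.
Simple pole: residue = g(a) at a = 3/11, which is -21/37.
List the singular points by increasing real part (a conjugate pair: the negative imaginary part first).


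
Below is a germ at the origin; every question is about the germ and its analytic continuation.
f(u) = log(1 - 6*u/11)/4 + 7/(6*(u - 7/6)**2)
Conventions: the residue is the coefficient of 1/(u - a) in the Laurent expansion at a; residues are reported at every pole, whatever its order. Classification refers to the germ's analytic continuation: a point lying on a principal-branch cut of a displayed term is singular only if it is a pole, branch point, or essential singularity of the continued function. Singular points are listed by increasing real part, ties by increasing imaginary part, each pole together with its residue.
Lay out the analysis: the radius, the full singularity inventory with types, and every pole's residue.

Denominator factor (u - 7/6)^2: pole of order 2 at 7/6, modulus 7/6.
Branch term (1/4)*log(1 - u/(11/6)): its argument vanishes at u = 11/6, a logarithmic branch point, modulus 11/6.
The radius of convergence is the smallest modulus among the singular points: 7/6.
The branch term is analytic at 7/6 and contributes nothing to the residue; only the rational part matters.
At the order-2 pole 7/6 set g(u) = (u - (7/6))^2*(rational part) = 7/6.
Order-2 pole: residue = g'(a); g'(7/6) = 0, so the residue is 0.
List the singular points by increasing real part (a conjugate pair: the negative imaginary part first).

Radius of convergence at 0: 7/6.
At 7/6: a pole of order 2; residue 0.
At 11/6: a logarithmic branch point.


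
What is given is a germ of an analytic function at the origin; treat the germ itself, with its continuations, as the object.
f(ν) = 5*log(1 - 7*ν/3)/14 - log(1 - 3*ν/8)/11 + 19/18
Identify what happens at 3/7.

The term (5/14)*log(1 - ν/(3/7)) has argument 1 - 3/7/(3/7) = 0 at 3/7: a logarithmic (infinitely-sheeted) branch point; the remaining terms are analytic or single-valued there.

The point is a logarithmic branch point.


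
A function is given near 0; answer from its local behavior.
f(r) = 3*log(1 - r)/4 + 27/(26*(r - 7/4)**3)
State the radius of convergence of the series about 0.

The radius of convergence is 1.

Denominator factor (r - 7/4)^3: pole of order 3 at 7/4, modulus 7/4.
Branch term (3/4)*log(1 - r/(1)): its argument vanishes at r = 1, a logarithmic branch point, modulus 1.
The radius of convergence is the smallest modulus among the singular points: 1.


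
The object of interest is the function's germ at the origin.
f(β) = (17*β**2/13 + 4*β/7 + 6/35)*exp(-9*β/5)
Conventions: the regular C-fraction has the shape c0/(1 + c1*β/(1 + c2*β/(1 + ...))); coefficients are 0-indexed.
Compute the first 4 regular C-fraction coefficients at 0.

The regular C-fraction coefficients are [6/35, -23/15, -2624/4485, 35384757/1961440].

Taylor coefficients (expand at 0): a_0 = 6/35, a_1 = 46/175, a_2 = 6334/11375, a_3 = -90702/56875.
c0 = a_0 = 6/35. Peel one level at a time: if S = 1 + c*β/S' with S'(0) = 1, then c is the β-coefficient of S and S' = c*β/(S - 1).
S_1 = c0/f = 1 + (-23/15)*β + (-2624/2925)*β^2 + ...; c1 = -23/15.
S_2 = c1*β/(S_1 - 1) = 1 + (-2624/4485)*β + (23589838/2235025)*β^2 + ...; c2 = -2624/4485.
S_3 = c2*β/(S_2 - 1) = 1 + (35384757/1961440)*β + ...; c3 = 35384757/1961440.


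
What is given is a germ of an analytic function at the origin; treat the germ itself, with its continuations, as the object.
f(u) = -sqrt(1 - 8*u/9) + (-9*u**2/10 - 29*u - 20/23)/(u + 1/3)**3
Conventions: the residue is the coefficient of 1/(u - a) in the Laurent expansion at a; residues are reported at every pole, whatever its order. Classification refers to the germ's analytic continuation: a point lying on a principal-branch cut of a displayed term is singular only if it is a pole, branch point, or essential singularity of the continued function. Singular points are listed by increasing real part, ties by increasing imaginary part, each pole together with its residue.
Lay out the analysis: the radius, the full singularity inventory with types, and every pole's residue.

Denominator factor (u + 1/3)^3: pole of order 3 at -1/3, modulus 1/3.
Branch term (-1)*sqrt(1 - u/(9/8)): its argument vanishes at u = 9/8, a square-root branch point, modulus 9/8.
The radius of convergence is the smallest modulus among the singular points: 1/3.
The branch term is analytic at -1/3 and contributes nothing to the residue; only the rational part matters.
At the order-3 pole -1/3 set g(u) = (u - (-1/3))^3*(rational part) = -9*u**2/10 - 29*u - 20/23.
Order-3 pole: residue = g''(a)/2; g''(-1/3) = -9/5, so the residue is -9/10.
List the singular points by increasing real part (a conjugate pair: the negative imaginary part first).

Radius of convergence at 0: 1/3.
At -1/3: a pole of order 3; residue -9/10.
At 9/8: an algebraic (square-root) branch point.


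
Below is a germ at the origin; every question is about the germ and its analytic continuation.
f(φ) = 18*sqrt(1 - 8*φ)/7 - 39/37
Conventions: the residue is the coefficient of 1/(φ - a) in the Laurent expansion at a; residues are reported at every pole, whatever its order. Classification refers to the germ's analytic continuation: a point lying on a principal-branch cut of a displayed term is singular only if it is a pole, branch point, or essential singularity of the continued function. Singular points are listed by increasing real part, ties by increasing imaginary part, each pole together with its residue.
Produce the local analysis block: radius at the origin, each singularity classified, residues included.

Radius of convergence at 0: 1/8.
At 1/8: an algebraic (square-root) branch point.

Branch term (18/7)*sqrt(1 - φ/(1/8)): its argument vanishes at φ = 1/8, a square-root branch point, modulus 1/8.
The radius of convergence is the smallest modulus among the singular points: 1/8.


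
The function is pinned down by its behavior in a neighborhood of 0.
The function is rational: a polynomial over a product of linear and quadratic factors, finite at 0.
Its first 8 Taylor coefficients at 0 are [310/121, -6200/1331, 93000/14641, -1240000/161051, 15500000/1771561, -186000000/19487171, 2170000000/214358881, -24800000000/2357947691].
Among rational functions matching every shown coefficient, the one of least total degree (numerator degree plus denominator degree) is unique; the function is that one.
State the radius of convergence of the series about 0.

The radius of convergence is 11/10.

No rational of total degree below 2 reproduces all 8 coefficients; solving the [0/2] Pade equations on them gives f(β) = 31/(10*(β + 11/10)**2), whose expansion matches every shown term.
Denominator factor (β + 11/10)^2: pole of order 2 at -11/10, modulus 11/10.
The radius of convergence is the smallest modulus among the singular points: 11/10.


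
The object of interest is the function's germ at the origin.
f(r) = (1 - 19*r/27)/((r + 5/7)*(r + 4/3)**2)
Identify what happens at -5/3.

Denominator factors: r + 5/7 = -20/21 at r = -5/3; r + 4/3 = -1/3 at r = -5/3 — none vanishes.
So the germ continues analytically to -5/3.

The point is a regular point.


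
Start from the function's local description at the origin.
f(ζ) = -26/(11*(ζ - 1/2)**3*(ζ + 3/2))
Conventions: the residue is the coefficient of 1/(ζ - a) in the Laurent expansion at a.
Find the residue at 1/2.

The residue is -13/44.

At the order-3 pole 1/2 set g(ζ) = (ζ - (1/2))^3*f(ζ) = -26/(11*(ζ + 3/2)).
Order-3 pole: residue = g''(a)/2; g''(1/2) = -13/22, so the residue is -13/44.


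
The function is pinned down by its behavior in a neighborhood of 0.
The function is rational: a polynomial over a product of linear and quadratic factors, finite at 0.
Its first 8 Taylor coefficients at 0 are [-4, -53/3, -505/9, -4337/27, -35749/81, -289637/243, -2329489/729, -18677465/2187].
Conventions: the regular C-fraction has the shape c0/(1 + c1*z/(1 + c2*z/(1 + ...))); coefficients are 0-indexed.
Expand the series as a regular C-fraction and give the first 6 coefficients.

The regular C-fraction coefficients are [-4, -53/12, 263/212, -11184/13939, 11819/183837, -526/699].


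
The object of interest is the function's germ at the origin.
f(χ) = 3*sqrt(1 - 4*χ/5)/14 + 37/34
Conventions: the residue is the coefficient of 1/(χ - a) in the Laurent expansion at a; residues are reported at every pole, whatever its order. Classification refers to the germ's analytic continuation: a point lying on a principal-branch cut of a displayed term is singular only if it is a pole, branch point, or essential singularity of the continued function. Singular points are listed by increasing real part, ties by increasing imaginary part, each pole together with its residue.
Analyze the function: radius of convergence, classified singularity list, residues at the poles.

Radius of convergence at 0: 5/4.
At 5/4: an algebraic (square-root) branch point.

Branch term (3/14)*sqrt(1 - χ/(5/4)): its argument vanishes at χ = 5/4, a square-root branch point, modulus 5/4.
The radius of convergence is the smallest modulus among the singular points: 5/4.


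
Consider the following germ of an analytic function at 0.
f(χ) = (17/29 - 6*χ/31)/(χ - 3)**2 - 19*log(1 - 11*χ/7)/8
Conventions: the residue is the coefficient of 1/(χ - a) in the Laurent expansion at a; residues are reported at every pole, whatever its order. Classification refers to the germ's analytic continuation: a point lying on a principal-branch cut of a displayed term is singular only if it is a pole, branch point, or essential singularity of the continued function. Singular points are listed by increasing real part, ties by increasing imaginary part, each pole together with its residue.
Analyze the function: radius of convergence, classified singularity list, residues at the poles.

Radius of convergence at 0: 7/11.
At 7/11: a logarithmic branch point.
At 3: a pole of order 2; residue -6/31.

Denominator factor (χ - 3)^2: pole of order 2 at 3, modulus 3.
Branch term (-19/8)*log(1 - χ/(7/11)): its argument vanishes at χ = 7/11, a logarithmic branch point, modulus 7/11.
The radius of convergence is the smallest modulus among the singular points: 7/11.
The branch term is analytic at 3 and contributes nothing to the residue; only the rational part matters.
At the order-2 pole 3 set g(χ) = (χ - (3))^2*(rational part) = 17/29 - 6*χ/31.
Order-2 pole: residue = g'(a); g'(3) = -6/31, so the residue is -6/31.
List the singular points by increasing real part (a conjugate pair: the negative imaginary part first).


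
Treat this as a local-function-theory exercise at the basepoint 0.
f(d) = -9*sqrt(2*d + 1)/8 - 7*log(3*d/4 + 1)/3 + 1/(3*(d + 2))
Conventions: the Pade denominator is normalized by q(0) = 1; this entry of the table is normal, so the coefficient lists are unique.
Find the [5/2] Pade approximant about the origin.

Taylor coefficients needed (expand at 0): a_0 = -23/24, a_1 = -71/24, a_2 = 121/96, a_3 = -175/192, a_4 = 2759/3072, a_5 = -16901/15360, a_6 = 38053/24576, a_7 = -116299/49152.
Write the denominator as Q(d) = 1 + q1*d + q2*d^2. Requiring Q*f - P = O(d^8) with deg P <= 5 kills the coefficients of d^6..d^7 in Q*f:
  d^6: a_6 + q1*a_5 + q2*a_4 = 0, i.e. 38053/24576 + (-16901/15360)*q1 + (2759/3072)*q2 = 0.
  d^7: a_7 + q1*a_6 + q2*a_5 = 0, i.e. -116299/49152 + (38053/24576)*q1 + (-16901/15360)*q2 = 0.
Solving this linear system: q1 = 58903185/25152242, q2 = 115208065/100608968.
The numerator is Q*f truncated at degree 5: P0 = a_0 = -23/24; P1 = a_1 + q1*a_0 = -3140582437/603653808; P2 = a_2 + q1*a_1 + q2*a_0 = -5444956251/804871744; P3 = a_3 + q1*a_2 + q2*a_1 = -1084436135/804871744; P4 = a_4 + q1*a_3 + q2*a_2 = 2664587433/12877947904; P5 = a_5 + q1*a_4 + q2*a_3 = -5252277489/128779479040.

The Pade approximant has numerator coefficients [-23/24, -3140582437/603653808, -5444956251/804871744, -1084436135/804871744, 2664587433/12877947904, -5252277489/128779479040]; denominator coefficients [1, 58903185/25152242, 115208065/100608968].


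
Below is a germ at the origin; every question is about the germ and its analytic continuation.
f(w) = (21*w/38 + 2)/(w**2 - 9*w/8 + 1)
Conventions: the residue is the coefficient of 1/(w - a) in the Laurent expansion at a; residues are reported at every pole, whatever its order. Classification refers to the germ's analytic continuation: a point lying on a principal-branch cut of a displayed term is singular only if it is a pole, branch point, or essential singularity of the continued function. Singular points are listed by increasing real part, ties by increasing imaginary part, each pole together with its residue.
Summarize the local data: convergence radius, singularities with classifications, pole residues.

Radius of convergence at 0: 1.
At (9/16) - ((5/16)*sqrt(7))*i: a pole of order 1; residue (21/76) + ((281/532)*sqrt(7))*i.
At (9/16) + ((5/16)*sqrt(7))*i: a pole of order 1; residue (21/76) - ((281/532)*sqrt(7))*i.


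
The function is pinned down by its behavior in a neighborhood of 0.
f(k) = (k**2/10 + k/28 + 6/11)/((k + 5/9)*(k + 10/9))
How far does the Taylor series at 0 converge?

The radius of convergence is 5/9.

Denominator factor (k + 10/9): pole of order 1 at -10/9, modulus 10/9.
Denominator factor (k + 5/9): pole of order 1 at -5/9, modulus 5/9.
The radius of convergence is the smallest modulus among the singular points: 5/9.
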